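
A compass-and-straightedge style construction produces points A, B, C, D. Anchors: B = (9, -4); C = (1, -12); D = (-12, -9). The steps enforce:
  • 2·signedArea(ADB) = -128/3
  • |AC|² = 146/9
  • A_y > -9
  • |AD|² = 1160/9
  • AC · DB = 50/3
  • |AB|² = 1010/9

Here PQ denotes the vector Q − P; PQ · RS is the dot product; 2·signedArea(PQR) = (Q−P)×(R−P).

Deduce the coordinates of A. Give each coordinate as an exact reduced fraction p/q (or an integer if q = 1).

A = (-2/3, -25/3)

1. A_x = -2/3  [2·signedArea(ADB) = -128/3 ∩ AC · DB = 50/3]
2. A_y = -25/3  [2·signedArea(ADB) = -128/3 ∩ AC · DB = 50/3]
   → A = (-2/3, -25/3)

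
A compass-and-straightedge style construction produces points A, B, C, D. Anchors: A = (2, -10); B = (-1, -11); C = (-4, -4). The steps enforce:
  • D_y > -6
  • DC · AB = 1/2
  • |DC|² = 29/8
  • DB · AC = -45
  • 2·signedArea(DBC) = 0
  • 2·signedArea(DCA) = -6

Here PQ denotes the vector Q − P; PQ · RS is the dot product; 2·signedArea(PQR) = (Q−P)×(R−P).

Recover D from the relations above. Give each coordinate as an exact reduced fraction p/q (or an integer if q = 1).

D = (-13/4, -23/4)

1. D_x = -13/4  [2·signedArea(DBC) = 0 ∩ DB · AC = -45]
2. D_y = -23/4  [2·signedArea(DBC) = 0 ∩ DB · AC = -45]
   → D = (-13/4, -23/4)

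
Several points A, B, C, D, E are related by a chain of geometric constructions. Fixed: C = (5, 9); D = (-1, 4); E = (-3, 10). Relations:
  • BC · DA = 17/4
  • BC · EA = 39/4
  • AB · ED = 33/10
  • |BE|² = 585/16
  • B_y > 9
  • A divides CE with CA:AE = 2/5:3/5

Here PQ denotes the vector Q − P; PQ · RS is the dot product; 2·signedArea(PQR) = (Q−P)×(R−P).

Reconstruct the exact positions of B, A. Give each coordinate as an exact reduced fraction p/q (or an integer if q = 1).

1. A_x = 9/5  [A divides CE with CA:AE = 2/5:3/5]
2. A_y = 47/5  [A divides CE with CA:AE = 2/5:3/5]
   → A = (9/5, 47/5)
3. B_x = 3  [BC · DA = 17/4 ∩ BC · EA = 39/4]
4. B_y = 37/4  [BC · DA = 17/4 ∩ BC · EA = 39/4]
   → B = (3, 37/4)

A = (9/5, 47/5)
B = (3, 37/4)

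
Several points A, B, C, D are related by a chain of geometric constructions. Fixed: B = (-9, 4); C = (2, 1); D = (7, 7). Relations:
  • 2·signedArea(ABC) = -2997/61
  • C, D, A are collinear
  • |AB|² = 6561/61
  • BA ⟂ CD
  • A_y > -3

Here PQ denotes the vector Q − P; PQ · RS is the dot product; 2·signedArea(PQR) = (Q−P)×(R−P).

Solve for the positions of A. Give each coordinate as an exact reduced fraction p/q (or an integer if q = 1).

1. A_x = -63/61  [C, D, A are collinear ∩ BA ⟂ CD]
2. A_y = -161/61  [C, D, A are collinear ∩ BA ⟂ CD]
   → A = (-63/61, -161/61)

A = (-63/61, -161/61)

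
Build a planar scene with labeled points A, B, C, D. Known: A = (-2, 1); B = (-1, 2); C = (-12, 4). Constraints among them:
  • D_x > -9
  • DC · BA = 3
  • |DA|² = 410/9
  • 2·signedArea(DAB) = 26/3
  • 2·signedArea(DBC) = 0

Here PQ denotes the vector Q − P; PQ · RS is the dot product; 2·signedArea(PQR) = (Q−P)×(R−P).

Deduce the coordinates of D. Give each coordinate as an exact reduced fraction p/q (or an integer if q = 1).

D = (-25/3, 10/3)

1. D_x = -25/3  [2·signedArea(DBC) = 0 ∩ 2·signedArea(DAB) = 26/3]
2. D_y = 10/3  [2·signedArea(DBC) = 0 ∩ 2·signedArea(DAB) = 26/3]
   → D = (-25/3, 10/3)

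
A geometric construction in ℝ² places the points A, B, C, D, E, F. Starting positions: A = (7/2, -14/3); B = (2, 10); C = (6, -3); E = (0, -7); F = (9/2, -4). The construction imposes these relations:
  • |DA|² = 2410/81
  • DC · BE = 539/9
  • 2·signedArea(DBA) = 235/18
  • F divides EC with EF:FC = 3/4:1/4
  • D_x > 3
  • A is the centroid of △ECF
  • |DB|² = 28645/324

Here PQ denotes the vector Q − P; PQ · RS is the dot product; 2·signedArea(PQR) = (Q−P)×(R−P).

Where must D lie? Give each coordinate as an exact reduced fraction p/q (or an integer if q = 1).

1. D_x = 23/6  [2·signedArea(DBA) = 235/18 ∩ DC · BE = 539/9]
2. D_y = 7/9  [2·signedArea(DBA) = 235/18 ∩ DC · BE = 539/9]
   → D = (23/6, 7/9)

D = (23/6, 7/9)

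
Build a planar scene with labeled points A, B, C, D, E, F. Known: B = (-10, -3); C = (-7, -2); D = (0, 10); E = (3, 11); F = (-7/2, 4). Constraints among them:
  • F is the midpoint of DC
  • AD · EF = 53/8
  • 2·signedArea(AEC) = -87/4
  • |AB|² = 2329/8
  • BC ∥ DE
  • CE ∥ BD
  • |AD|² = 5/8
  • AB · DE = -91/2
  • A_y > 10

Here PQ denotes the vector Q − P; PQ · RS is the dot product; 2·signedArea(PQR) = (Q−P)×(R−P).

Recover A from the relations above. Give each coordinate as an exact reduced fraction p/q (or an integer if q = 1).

1. A_x = 3/4  [AD · EF = 53/8 ∩ 2·signedArea(AEC) = -87/4]
2. A_y = 41/4  [AD · EF = 53/8 ∩ 2·signedArea(AEC) = -87/4]
   → A = (3/4, 41/4)

A = (3/4, 41/4)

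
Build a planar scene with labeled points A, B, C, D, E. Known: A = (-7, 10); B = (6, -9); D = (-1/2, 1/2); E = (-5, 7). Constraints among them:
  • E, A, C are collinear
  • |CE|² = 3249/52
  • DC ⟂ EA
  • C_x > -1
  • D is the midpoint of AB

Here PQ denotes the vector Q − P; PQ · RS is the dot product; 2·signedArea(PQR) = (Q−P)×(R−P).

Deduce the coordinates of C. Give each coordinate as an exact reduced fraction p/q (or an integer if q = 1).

C = (-8/13, 11/26)

1. C_x = -8/13  [E, A, C are collinear ∩ DC ⟂ EA]
2. C_y = 11/26  [E, A, C are collinear ∩ DC ⟂ EA]
   → C = (-8/13, 11/26)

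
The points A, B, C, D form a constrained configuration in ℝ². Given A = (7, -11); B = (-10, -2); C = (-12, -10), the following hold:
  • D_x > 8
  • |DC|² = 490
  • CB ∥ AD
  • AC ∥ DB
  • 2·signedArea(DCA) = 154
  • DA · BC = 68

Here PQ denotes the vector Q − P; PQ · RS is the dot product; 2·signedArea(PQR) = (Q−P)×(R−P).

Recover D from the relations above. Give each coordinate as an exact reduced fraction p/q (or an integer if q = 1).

D = (9, -3)

1. D_x = 9  [AC ∥ DB ∩ CB ∥ AD]
2. D_y = -3  [AC ∥ DB ∩ CB ∥ AD]
   → D = (9, -3)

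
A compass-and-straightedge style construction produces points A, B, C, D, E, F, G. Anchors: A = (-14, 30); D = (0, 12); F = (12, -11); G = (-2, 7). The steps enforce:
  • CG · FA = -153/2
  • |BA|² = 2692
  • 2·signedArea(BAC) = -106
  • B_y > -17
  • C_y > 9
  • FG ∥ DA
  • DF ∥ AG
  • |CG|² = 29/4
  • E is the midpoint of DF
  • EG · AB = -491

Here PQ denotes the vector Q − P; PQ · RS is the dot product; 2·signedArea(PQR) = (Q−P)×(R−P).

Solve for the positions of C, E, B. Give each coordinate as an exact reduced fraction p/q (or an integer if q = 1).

1. C_x = -1  [line 26·x + -41·y + 831/2 = 0 ∩ |CG|² = 29/4]
2. C_y = 19/2  [line 26·x + -41·y + 831/2 = 0 ∩ |CG|² = 29/4]
   → C = (-1, 19/2)
3. E_x = 6  [E is the midpoint of DF]
4. E_y = 1/2  [E is the midpoint of DF]
   → E = (6, 1/2)
5. B_x = 10  [2·signedArea(BAC) = -106 ∩ EG · AB = -491]
6. B_y = -16  [2·signedArea(BAC) = -106 ∩ EG · AB = -491]
   → B = (10, -16)

B = (10, -16)
C = (-1, 19/2)
E = (6, 1/2)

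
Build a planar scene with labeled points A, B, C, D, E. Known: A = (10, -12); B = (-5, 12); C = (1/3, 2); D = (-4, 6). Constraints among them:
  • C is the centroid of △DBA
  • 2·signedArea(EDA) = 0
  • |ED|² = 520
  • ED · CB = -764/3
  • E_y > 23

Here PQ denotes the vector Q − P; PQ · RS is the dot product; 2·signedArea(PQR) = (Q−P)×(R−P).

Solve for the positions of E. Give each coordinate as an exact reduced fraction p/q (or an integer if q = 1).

E = (-18, 24)

1. E_x = -18  [2·signedArea(EDA) = 0 ∩ ED · CB = -764/3]
2. E_y = 24  [2·signedArea(EDA) = 0 ∩ ED · CB = -764/3]
   → E = (-18, 24)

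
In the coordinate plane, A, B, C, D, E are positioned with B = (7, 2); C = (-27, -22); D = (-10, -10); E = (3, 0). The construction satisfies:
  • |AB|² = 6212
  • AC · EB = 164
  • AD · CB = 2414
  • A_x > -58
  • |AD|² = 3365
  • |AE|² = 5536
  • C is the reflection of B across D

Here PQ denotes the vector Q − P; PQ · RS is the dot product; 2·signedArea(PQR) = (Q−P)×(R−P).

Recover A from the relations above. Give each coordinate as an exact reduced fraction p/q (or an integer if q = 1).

1. A_x = -57  [AC · EB = 164 ∩ AD · CB = 2414]
2. A_y = -44  [AC · EB = 164 ∩ AD · CB = 2414]
   → A = (-57, -44)

A = (-57, -44)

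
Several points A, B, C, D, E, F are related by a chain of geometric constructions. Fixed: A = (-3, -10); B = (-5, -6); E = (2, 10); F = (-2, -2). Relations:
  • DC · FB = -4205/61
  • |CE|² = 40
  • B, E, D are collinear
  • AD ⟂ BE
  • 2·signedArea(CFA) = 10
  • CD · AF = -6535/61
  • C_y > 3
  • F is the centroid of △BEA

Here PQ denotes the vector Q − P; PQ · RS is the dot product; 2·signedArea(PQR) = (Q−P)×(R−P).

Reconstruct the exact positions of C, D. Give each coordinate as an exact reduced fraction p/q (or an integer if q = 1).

1. D_x = -375/61  [B, E, D are collinear ∩ AD ⟂ BE]
2. D_y = -526/61  [B, E, D are collinear ∩ AD ⟂ BE]
   → D = (-375/61, -526/61)
3. C_x = 0  [2·signedArea(CFA) = 10 ∩ CD · AF = -6535/61]
4. C_y = 4  [2·signedArea(CFA) = 10 ∩ CD · AF = -6535/61]
   → C = (0, 4)

C = (0, 4)
D = (-375/61, -526/61)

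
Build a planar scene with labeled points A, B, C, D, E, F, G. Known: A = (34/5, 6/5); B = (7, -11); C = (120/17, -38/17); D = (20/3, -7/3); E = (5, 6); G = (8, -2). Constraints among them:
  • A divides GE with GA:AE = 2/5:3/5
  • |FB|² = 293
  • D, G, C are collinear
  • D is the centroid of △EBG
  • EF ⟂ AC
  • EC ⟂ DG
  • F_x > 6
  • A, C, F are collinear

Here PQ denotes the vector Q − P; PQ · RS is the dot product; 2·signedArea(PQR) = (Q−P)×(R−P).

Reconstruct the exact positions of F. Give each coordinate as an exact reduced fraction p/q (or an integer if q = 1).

F = (137845/21437, 130932/21437)

1. F_x = 137845/21437  [A, C, F are collinear ∩ EF ⟂ AC]
2. F_y = 130932/21437  [A, C, F are collinear ∩ EF ⟂ AC]
   → F = (137845/21437, 130932/21437)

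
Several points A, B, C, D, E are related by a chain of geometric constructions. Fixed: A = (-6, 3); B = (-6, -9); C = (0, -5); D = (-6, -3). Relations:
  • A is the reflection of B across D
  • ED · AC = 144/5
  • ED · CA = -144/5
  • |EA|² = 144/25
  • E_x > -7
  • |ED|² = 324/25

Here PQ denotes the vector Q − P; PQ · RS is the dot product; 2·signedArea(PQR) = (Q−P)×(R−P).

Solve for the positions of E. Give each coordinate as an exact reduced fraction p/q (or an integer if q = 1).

1. E_x = -6  [line -6·x + 8·y + -204/5 = 0 ∩ |ED|² = 324/25]
2. E_y = 3/5  [line -6·x + 8·y + -204/5 = 0 ∩ |ED|² = 324/25]
   → E = (-6, 3/5)

E = (-6, 3/5)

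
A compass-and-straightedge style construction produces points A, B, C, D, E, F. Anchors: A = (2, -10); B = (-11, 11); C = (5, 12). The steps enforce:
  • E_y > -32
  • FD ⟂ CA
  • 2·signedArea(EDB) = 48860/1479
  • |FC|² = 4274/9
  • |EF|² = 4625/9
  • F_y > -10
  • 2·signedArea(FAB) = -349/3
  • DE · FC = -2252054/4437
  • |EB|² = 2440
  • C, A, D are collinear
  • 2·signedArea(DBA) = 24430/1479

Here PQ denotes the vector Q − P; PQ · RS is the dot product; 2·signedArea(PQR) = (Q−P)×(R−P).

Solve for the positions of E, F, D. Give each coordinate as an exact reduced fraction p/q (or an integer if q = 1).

D = (1056/493, -13250/1479)
E = (15, -31)
F = (22/3, -29/3)

1. D_x = 1056/493  [C, A, D are collinear ∩ 2·signedArea(DBA) = 24430/1479]
2. D_y = -13250/1479  [C, A, D are collinear ∩ 2·signedArea(DBA) = 24430/1479]
   → D = (1056/493, -13250/1479)
3. F_x = 22/3  [2·signedArea(FAB) = -349/3 ∩ FD ⟂ CA]
4. F_y = -29/3  [2·signedArea(FAB) = -349/3 ∩ FD ⟂ CA]
   → F = (22/3, -29/3)
5. E_x = 15  [2·signedArea(EDB) = 48860/1479 ∩ DE · FC = -2252054/4437]
6. E_y = -31  [2·signedArea(EDB) = 48860/1479 ∩ DE · FC = -2252054/4437]
   → E = (15, -31)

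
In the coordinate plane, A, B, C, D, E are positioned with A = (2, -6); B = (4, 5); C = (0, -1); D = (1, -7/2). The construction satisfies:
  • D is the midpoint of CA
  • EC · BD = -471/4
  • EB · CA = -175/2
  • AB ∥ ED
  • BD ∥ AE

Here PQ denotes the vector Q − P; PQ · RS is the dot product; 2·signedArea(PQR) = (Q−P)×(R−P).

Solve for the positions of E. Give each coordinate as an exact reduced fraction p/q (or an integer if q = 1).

1. E_x = -1  [AB ∥ ED ∩ BD ∥ AE]
2. E_y = -29/2  [AB ∥ ED ∩ BD ∥ AE]
   → E = (-1, -29/2)

E = (-1, -29/2)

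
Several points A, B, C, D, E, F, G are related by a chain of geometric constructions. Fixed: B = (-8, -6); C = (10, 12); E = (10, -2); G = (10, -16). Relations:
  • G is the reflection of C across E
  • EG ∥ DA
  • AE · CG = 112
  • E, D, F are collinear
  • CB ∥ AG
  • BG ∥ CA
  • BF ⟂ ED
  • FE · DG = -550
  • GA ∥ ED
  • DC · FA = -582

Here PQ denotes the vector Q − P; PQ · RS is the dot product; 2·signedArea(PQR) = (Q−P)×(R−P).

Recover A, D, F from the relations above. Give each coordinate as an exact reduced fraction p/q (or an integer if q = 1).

A = (28, 2)
D = (28, 16)
F = (-1, -13)

1. A_x = 28  [CB ∥ AG ∩ BG ∥ CA]
2. A_y = 2  [CB ∥ AG ∩ BG ∥ CA]
   → A = (28, 2)
3. D_x = 28  [EG ∥ DA ∩ GA ∥ ED]
4. D_y = 16  [EG ∥ DA ∩ GA ∥ ED]
   → D = (28, 16)
5. F_x = -1  [E, D, F are collinear ∩ BF ⟂ ED]
6. F_y = -13  [E, D, F are collinear ∩ BF ⟂ ED]
   → F = (-1, -13)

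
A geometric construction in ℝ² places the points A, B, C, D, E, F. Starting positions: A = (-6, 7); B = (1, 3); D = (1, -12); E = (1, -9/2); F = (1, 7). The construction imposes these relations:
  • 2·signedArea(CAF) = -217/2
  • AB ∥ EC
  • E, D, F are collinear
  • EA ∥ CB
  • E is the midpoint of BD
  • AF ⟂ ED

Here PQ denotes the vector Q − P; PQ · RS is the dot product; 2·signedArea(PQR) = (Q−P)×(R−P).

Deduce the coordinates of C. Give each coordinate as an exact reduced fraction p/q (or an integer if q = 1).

1. C_x = 8  [EA ∥ CB ∩ AB ∥ EC]
2. C_y = -17/2  [EA ∥ CB ∩ AB ∥ EC]
   → C = (8, -17/2)

C = (8, -17/2)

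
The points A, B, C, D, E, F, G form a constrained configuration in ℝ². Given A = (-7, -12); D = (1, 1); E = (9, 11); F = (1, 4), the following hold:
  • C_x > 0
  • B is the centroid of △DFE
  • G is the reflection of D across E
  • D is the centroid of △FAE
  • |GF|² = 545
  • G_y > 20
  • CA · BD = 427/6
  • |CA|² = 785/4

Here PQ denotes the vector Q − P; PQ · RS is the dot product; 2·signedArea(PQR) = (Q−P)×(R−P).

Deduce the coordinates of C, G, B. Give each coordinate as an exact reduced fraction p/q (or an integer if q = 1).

B = (11/3, 16/3)
C = (1, -1/2)
G = (17, 21)

1. G_x = 17  [G is the reflection of D across E]
2. G_y = 21  [G is the reflection of D across E]
   → G = (17, 21)
3. B_x = 11/3  [B is the centroid of △DFE]
4. B_y = 16/3  [B is the centroid of △DFE]
   → B = (11/3, 16/3)
5. C_x = 1  [line 8/3·x + 13/3·y + -1/2 = 0 ∩ |CA|² = 785/4]
6. C_y = -1/2  [line 8/3·x + 13/3·y + -1/2 = 0 ∩ |CA|² = 785/4]
   → C = (1, -1/2)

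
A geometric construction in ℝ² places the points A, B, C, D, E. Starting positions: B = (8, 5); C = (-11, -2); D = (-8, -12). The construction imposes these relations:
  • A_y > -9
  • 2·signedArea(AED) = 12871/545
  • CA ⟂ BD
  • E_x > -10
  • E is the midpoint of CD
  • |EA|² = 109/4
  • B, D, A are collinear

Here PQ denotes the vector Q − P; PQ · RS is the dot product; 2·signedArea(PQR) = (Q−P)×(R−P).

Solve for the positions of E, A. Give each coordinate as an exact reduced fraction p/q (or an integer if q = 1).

1. E_x = -19/2  [E is the midpoint of CD]
2. E_y = -7  [E is the midpoint of CD]
   → E = (-19/2, -7)
3. A_x = -2408/545  [B, D, A are collinear ∩ CA ⟂ BD]
4. A_y = -4466/545  [B, D, A are collinear ∩ CA ⟂ BD]
   → A = (-2408/545, -4466/545)

A = (-2408/545, -4466/545)
E = (-19/2, -7)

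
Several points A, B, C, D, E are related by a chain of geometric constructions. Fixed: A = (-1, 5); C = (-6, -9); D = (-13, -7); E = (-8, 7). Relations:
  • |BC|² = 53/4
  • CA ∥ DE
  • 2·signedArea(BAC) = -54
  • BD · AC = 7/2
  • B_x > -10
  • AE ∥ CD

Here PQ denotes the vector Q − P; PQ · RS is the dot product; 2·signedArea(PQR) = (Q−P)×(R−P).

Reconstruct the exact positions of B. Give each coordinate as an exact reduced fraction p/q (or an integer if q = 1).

B = (-19/2, -8)

1. B_x = -19/2  [2·signedArea(BAC) = -54 ∩ BD · AC = 7/2]
2. B_y = -8  [2·signedArea(BAC) = -54 ∩ BD · AC = 7/2]
   → B = (-19/2, -8)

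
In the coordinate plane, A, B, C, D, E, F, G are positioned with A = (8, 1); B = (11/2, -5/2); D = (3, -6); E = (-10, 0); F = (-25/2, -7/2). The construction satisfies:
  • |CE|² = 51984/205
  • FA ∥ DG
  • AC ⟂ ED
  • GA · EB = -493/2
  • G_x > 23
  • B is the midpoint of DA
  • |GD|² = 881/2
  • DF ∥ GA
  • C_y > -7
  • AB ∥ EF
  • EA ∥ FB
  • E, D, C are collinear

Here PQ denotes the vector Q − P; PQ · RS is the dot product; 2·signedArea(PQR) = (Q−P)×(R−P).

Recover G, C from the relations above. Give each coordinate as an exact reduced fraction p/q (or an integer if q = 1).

C = (914/205, -1368/205)
G = (47/2, -3/2)

1. G_x = 47/2  [DF ∥ GA ∩ FA ∥ DG]
2. G_y = -3/2  [DF ∥ GA ∩ FA ∥ DG]
   → G = (47/2, -3/2)
3. C_x = 914/205  [E, D, C are collinear ∩ AC ⟂ ED]
4. C_y = -1368/205  [E, D, C are collinear ∩ AC ⟂ ED]
   → C = (914/205, -1368/205)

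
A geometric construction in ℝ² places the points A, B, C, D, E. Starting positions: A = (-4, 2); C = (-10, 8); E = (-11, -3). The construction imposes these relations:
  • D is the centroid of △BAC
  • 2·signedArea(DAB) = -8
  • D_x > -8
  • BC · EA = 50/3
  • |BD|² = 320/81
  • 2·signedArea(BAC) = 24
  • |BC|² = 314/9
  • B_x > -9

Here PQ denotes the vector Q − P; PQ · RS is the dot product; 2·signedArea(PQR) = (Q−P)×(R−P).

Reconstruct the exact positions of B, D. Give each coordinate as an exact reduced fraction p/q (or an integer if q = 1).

1. B_x = -25/3  [2·signedArea(BAC) = 24 ∩ BC · EA = 50/3]
2. B_y = 7/3  [2·signedArea(BAC) = 24 ∩ BC · EA = 50/3]
   → B = (-25/3, 7/3)
3. D_x = -67/9  [D is the centroid of △BAC]
4. D_y = 37/9  [D is the centroid of △BAC]
   → D = (-67/9, 37/9)

B = (-25/3, 7/3)
D = (-67/9, 37/9)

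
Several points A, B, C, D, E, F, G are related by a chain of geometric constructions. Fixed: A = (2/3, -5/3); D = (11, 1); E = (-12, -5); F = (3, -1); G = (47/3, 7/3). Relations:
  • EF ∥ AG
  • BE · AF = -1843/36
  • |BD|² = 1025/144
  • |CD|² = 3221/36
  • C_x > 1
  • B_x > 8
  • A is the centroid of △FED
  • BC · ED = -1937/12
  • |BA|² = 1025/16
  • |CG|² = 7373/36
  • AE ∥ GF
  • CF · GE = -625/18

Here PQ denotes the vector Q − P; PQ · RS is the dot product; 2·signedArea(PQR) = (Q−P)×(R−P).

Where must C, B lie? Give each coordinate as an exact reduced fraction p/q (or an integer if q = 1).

B = (101/12, 1/3)
C = (11/6, -4/3)

1. C_x = 11/6  [line 83/3·x + 22/3·y + -737/18 = 0 ∩ |CG|² = 7373/36]
2. C_y = -4/3  [line 83/3·x + 22/3·y + -737/18 = 0 ∩ |CG|² = 7373/36]
   → C = (11/6, -4/3)
3. B_x = 101/12  [BE · AF = -1843/36 ∩ BC · ED = -1937/12]
4. B_y = 1/3  [BE · AF = -1843/36 ∩ BC · ED = -1937/12]
   → B = (101/12, 1/3)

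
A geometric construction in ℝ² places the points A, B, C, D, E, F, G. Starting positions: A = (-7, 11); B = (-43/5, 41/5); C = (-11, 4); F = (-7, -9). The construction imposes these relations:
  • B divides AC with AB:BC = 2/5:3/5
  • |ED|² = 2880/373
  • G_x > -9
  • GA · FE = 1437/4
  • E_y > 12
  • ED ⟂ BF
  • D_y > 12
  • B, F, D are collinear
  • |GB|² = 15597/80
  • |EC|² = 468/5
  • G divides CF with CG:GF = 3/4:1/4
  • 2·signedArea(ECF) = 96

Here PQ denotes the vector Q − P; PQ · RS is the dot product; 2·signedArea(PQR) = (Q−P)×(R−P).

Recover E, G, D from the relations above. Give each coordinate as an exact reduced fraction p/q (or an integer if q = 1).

D = (-16723/1865, 22646/1865)
E = (-31/5, 62/5)
G = (-8, -23/4)

1. E_x = -31/5  [line 13·x + 4·y + 31 = 0 ∩ |EC|² = 468/5]
2. E_y = 62/5  [line 13·x + 4·y + 31 = 0 ∩ |EC|² = 468/5]
   → E = (-31/5, 62/5)
3. G_x = -8  [G divides CF with CG:GF = 3/4:1/4]
4. G_y = -23/4  [G divides CF with CG:GF = 3/4:1/4]
   → G = (-8, -23/4)
5. D_x = -16723/1865  [B, F, D are collinear ∩ ED ⟂ BF]
6. D_y = 22646/1865  [B, F, D are collinear ∩ ED ⟂ BF]
   → D = (-16723/1865, 22646/1865)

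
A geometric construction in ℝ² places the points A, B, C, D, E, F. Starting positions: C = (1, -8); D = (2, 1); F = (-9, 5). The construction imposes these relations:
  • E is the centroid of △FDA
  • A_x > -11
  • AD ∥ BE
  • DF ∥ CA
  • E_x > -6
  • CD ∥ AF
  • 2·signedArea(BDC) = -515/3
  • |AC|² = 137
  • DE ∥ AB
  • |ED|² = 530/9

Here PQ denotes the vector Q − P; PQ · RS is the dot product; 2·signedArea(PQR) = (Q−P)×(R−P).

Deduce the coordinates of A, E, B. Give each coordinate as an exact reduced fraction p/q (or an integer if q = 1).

1. A_x = -10  [CD ∥ AF ∩ DF ∥ CA]
2. A_y = -4  [CD ∥ AF ∩ DF ∥ CA]
   → A = (-10, -4)
3. E_x = -17/3  [E is the centroid of △FDA]
4. E_y = 2/3  [E is the centroid of △FDA]
   → E = (-17/3, 2/3)
5. B_x = -53/3  [AD ∥ BE ∩ DE ∥ AB]
6. B_y = -13/3  [AD ∥ BE ∩ DE ∥ AB]
   → B = (-53/3, -13/3)

A = (-10, -4)
B = (-53/3, -13/3)
E = (-17/3, 2/3)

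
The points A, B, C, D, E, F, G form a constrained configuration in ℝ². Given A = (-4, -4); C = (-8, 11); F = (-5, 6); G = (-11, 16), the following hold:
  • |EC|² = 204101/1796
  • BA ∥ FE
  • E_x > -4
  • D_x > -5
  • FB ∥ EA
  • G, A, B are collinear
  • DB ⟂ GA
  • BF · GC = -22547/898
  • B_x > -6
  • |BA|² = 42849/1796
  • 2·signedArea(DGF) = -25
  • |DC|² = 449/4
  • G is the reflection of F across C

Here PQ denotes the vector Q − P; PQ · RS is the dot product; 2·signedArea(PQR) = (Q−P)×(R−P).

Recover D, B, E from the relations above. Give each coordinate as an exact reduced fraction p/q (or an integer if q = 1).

B = (-5041/898, 274/449)
D = (-9/2, 1)
E = (-3041/898, 624/449)

1. D_x = -9/2  [line 10·x + 6·y + 39 = 0 ∩ |DC|² = 449/4]
2. D_y = 1  [line 10·x + 6·y + 39 = 0 ∩ |DC|² = 449/4]
   → D = (-9/2, 1)
3. B_x = -5041/898  [G, A, B are collinear ∩ DB ⟂ GA]
4. B_y = 274/449  [G, A, B are collinear ∩ DB ⟂ GA]
   → B = (-5041/898, 274/449)
5. E_x = -3041/898  [FB ∥ EA ∩ BA ∥ FE]
6. E_y = 624/449  [FB ∥ EA ∩ BA ∥ FE]
   → E = (-3041/898, 624/449)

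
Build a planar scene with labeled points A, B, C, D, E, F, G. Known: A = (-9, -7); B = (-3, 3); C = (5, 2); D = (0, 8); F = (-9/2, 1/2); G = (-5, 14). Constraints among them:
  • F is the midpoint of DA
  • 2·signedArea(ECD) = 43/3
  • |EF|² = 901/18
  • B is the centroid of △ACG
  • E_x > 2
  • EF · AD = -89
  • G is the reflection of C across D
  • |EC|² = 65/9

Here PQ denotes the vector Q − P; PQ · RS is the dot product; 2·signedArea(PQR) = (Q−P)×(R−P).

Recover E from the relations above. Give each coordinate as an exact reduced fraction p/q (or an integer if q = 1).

E = (7/3, 7/3)

1. E_x = 7/3  [2·signedArea(ECD) = 43/3 ∩ EF · AD = -89]
2. E_y = 7/3  [2·signedArea(ECD) = 43/3 ∩ EF · AD = -89]
   → E = (7/3, 7/3)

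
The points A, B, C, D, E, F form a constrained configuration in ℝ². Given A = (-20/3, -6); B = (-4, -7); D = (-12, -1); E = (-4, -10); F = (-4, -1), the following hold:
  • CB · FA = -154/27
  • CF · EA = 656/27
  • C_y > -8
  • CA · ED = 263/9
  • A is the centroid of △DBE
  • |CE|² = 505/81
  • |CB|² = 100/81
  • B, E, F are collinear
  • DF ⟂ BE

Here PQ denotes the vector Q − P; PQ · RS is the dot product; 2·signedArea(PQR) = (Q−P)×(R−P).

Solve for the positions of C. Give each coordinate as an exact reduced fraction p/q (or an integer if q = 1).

1. C_x = -44/9  [CF · EA = 656/27 ∩ CA · ED = 263/9]
2. C_y = -23/3  [CF · EA = 656/27 ∩ CA · ED = 263/9]
   → C = (-44/9, -23/3)

C = (-44/9, -23/3)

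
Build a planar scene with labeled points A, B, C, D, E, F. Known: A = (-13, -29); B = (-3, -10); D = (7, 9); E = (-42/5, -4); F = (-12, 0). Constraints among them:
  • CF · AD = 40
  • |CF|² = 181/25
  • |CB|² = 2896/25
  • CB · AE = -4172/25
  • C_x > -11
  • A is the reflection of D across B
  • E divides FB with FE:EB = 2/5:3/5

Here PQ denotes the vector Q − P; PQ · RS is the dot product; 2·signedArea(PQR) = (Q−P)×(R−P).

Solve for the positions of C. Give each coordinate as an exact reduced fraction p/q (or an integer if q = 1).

C = (-51/5, -2)

1. C_x = -51/5  [CB · AE = -4172/25 ∩ CF · AD = 40]
2. C_y = -2  [CB · AE = -4172/25 ∩ CF · AD = 40]
   → C = (-51/5, -2)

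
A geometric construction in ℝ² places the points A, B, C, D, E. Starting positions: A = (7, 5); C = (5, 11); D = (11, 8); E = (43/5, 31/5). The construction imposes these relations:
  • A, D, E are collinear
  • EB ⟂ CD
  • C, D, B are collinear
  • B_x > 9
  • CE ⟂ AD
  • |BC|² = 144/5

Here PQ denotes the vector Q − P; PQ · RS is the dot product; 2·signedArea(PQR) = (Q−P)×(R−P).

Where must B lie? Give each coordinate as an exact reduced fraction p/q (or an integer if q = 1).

B = (49/5, 43/5)

1. B_x = 49/5  [C, D, B are collinear ∩ EB ⟂ CD]
2. B_y = 43/5  [C, D, B are collinear ∩ EB ⟂ CD]
   → B = (49/5, 43/5)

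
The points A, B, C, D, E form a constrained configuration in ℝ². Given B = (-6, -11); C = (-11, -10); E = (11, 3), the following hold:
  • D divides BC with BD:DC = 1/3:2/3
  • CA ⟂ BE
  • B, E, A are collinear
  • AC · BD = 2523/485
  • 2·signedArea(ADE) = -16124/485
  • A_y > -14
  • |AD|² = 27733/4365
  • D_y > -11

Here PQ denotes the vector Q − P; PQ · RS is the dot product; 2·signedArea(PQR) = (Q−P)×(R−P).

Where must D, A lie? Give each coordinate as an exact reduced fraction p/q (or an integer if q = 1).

1. D_x = -23/3  [D divides BC with BD:DC = 1/3:2/3]
2. D_y = -32/3  [D divides BC with BD:DC = 1/3:2/3]
   → D = (-23/3, -32/3)
3. A_x = -4117/485  [B, E, A are collinear ∩ CA ⟂ BE]
4. A_y = -6329/485  [B, E, A are collinear ∩ CA ⟂ BE]
   → A = (-4117/485, -6329/485)

A = (-4117/485, -6329/485)
D = (-23/3, -32/3)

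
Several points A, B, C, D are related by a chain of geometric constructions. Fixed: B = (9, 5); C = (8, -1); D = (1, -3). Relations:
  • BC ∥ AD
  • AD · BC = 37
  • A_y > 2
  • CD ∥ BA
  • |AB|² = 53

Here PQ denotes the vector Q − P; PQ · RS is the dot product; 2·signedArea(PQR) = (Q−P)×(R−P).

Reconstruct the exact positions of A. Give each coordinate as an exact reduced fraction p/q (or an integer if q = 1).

1. A_x = 2  [BC ∥ AD ∩ CD ∥ BA]
2. A_y = 3  [BC ∥ AD ∩ CD ∥ BA]
   → A = (2, 3)

A = (2, 3)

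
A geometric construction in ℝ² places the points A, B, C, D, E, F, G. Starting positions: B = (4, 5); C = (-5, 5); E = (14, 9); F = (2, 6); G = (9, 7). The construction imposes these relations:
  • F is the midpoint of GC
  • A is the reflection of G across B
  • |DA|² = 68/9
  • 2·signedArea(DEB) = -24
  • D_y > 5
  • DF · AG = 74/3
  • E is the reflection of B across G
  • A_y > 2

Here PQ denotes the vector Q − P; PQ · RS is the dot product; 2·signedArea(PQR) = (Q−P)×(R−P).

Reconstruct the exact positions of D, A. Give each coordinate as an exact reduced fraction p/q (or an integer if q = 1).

A = (-1, 3)
D = (-1/3, 17/3)

1. A_x = -1  [A is the reflection of G across B]
2. A_y = 3  [A is the reflection of G across B]
   → A = (-1, 3)
3. D_x = -1/3  [2·signedArea(DEB) = -24 ∩ DF · AG = 74/3]
4. D_y = 17/3  [2·signedArea(DEB) = -24 ∩ DF · AG = 74/3]
   → D = (-1/3, 17/3)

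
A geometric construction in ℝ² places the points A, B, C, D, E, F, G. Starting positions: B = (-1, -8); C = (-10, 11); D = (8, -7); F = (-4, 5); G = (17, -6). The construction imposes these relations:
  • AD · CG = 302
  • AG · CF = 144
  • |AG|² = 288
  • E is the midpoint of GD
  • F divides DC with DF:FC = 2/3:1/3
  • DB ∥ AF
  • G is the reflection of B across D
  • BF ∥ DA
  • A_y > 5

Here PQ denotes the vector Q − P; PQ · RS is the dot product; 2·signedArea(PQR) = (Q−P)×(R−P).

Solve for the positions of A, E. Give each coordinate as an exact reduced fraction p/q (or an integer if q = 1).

1. A_x = 5  [DB ∥ AF ∩ BF ∥ DA]
2. A_y = 6  [DB ∥ AF ∩ BF ∥ DA]
   → A = (5, 6)
3. E_x = 25/2  [E is the midpoint of GD]
4. E_y = -13/2  [E is the midpoint of GD]
   → E = (25/2, -13/2)

A = (5, 6)
E = (25/2, -13/2)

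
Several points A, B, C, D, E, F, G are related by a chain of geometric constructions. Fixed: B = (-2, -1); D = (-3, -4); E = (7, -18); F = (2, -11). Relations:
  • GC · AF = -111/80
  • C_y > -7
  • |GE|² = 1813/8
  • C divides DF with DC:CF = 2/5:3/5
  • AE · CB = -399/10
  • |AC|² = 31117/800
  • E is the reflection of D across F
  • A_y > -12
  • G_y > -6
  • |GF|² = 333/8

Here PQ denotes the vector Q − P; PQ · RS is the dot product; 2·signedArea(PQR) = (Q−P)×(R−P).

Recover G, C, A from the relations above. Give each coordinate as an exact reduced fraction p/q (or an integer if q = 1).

A = (21/8, -95/8)
C = (-1, -34/5)
G = (-7/4, -23/4)

1. C_x = -1  [C divides DF with DC:CF = 2/5:3/5]
2. C_y = -34/5  [C divides DF with DC:CF = 2/5:3/5]
   → C = (-1, -34/5)
3. A_x = 21/8  [line 1·x + -29/5·y + -143/2 = 0 ∩ |AC|² = 31117/800]
4. A_y = -95/8  [line 1·x + -29/5·y + -143/2 = 0 ∩ |AC|² = 31117/800]
   → A = (21/8, -95/8)
5. G_x = -7/4  [line 5/8·x + -7/8·y + -63/16 = 0 ∩ |GE|² = 1813/8]
6. G_y = -23/4  [line 5/8·x + -7/8·y + -63/16 = 0 ∩ |GE|² = 1813/8]
   → G = (-7/4, -23/4)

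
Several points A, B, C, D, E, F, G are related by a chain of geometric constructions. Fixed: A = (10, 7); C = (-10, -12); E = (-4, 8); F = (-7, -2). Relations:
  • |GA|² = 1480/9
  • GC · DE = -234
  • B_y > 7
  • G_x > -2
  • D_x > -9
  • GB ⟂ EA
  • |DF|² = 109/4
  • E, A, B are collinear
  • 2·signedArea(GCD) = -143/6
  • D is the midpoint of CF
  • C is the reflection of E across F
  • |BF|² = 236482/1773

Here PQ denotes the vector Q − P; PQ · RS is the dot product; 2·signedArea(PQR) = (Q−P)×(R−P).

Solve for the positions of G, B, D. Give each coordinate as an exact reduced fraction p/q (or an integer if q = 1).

B = (-502/591, 4595/591)
D = (-17/2, -7)
G = (-4/3, 1)

1. D_x = -17/2  [D is the midpoint of CF]
2. D_y = -7  [D is the midpoint of CF]
   → D = (-17/2, -7)
3. G_x = -4/3  [GC · DE = -234 ∩ 2·signedArea(GCD) = -143/6]
4. G_y = 1  [GC · DE = -234 ∩ 2·signedArea(GCD) = -143/6]
   → G = (-4/3, 1)
5. B_x = -502/591  [E, A, B are collinear ∩ GB ⟂ EA]
6. B_y = 4595/591  [E, A, B are collinear ∩ GB ⟂ EA]
   → B = (-502/591, 4595/591)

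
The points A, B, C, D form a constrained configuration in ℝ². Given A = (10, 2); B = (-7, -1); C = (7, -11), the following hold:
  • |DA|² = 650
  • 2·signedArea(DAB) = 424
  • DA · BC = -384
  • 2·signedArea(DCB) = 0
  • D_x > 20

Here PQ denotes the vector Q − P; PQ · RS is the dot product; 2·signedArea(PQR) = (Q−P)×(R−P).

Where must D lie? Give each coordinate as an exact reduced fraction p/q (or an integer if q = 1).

1. D_x = 21  [2·signedArea(DCB) = 0 ∩ 2·signedArea(DAB) = 424]
2. D_y = -21  [2·signedArea(DCB) = 0 ∩ 2·signedArea(DAB) = 424]
   → D = (21, -21)

D = (21, -21)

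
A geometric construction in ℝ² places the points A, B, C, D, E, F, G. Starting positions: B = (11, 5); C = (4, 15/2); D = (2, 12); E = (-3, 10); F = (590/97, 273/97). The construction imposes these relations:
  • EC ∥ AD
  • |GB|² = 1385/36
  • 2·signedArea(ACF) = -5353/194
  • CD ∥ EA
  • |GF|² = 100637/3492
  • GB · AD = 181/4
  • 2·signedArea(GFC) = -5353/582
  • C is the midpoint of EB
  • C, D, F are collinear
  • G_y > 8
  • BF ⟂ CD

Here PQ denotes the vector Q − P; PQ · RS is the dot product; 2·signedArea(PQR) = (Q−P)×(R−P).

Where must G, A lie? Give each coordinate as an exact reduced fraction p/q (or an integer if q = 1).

A = (-5, 29/2)
G = (17/3, 49/6)

1. G_x = 17/3  [line -909/194·x + -202/97·y + 25351/582 = 0 ∩ |GB|² = 1385/36]
2. G_y = 49/6  [line -909/194·x + -202/97·y + 25351/582 = 0 ∩ |GB|² = 1385/36]
   → G = (17/3, 49/6)
3. A_x = -5  [EC ∥ AD ∩ CD ∥ EA]
4. A_y = 29/2  [EC ∥ AD ∩ CD ∥ EA]
   → A = (-5, 29/2)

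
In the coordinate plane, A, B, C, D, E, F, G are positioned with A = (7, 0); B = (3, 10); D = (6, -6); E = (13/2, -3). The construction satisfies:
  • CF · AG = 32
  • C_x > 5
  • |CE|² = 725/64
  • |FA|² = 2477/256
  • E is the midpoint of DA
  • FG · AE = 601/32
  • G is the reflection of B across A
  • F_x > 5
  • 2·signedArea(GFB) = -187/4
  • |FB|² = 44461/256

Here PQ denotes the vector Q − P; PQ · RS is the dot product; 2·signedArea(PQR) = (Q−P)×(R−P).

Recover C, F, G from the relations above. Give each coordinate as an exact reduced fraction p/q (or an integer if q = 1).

1. G_x = 11  [G is the reflection of B across A]
2. G_y = -10  [G is the reflection of B across A]
   → G = (11, -10)
3. F_x = 93/16  [FG · AE = 601/32 ∩ 2·signedArea(GFB) = -187/4]
4. F_y = -23/8  [FG · AE = 601/32 ∩ 2·signedArea(GFB) = -187/4]
   → F = (93/16, -23/8)
5. C_x = 45/8  [line -4·x + 10·y + 20 = 0 ∩ |CE|² = 725/64]
6. C_y = 1/4  [line -4·x + 10·y + 20 = 0 ∩ |CE|² = 725/64]
   → C = (45/8, 1/4)

C = (45/8, 1/4)
F = (93/16, -23/8)
G = (11, -10)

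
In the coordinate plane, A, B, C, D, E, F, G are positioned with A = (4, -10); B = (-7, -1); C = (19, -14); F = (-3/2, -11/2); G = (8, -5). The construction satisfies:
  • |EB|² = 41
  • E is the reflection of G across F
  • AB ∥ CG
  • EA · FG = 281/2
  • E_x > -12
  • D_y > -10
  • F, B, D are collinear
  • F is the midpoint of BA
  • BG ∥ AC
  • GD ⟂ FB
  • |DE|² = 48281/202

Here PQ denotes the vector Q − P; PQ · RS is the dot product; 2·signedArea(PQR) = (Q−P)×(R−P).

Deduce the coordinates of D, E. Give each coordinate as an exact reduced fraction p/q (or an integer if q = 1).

D = (797/202, -2011/202)
E = (-11, -6)

1. D_x = 797/202  [F, B, D are collinear ∩ GD ⟂ FB]
2. D_y = -2011/202  [F, B, D are collinear ∩ GD ⟂ FB]
   → D = (797/202, -2011/202)
3. E_x = -11  [E is the reflection of G across F]
4. E_y = -6  [E is the reflection of G across F]
   → E = (-11, -6)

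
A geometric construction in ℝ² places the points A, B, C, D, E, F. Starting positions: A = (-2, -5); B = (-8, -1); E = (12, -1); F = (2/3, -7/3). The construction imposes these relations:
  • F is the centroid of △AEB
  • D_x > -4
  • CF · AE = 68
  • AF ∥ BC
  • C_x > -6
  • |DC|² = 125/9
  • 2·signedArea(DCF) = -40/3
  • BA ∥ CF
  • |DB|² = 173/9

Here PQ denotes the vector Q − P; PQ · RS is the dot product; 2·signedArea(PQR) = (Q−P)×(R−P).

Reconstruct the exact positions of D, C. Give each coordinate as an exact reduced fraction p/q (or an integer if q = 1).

C = (-16/3, 5/3)
D = (-11/3, -5/3)

1. C_x = -16/3  [BA ∥ CF ∩ AF ∥ BC]
2. C_y = 5/3  [BA ∥ CF ∩ AF ∥ BC]
   → C = (-16/3, 5/3)
3. D_x = -11/3  [line 4·x + 6·y + 74/3 = 0 ∩ |DC|² = 125/9]
4. D_y = -5/3  [line 4·x + 6·y + 74/3 = 0 ∩ |DC|² = 125/9]
   → D = (-11/3, -5/3)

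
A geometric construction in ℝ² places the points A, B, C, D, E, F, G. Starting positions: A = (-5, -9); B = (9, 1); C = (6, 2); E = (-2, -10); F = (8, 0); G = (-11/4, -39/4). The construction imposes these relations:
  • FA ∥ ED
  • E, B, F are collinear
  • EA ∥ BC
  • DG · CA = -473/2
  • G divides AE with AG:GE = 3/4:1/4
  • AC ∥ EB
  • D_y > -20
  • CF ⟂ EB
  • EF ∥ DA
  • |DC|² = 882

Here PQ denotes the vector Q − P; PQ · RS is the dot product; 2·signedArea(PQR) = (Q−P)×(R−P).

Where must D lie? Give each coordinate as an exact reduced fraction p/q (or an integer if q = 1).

1. D_x = -15  [EF ∥ DA ∩ FA ∥ ED]
2. D_y = -19  [EF ∥ DA ∩ FA ∥ ED]
   → D = (-15, -19)

D = (-15, -19)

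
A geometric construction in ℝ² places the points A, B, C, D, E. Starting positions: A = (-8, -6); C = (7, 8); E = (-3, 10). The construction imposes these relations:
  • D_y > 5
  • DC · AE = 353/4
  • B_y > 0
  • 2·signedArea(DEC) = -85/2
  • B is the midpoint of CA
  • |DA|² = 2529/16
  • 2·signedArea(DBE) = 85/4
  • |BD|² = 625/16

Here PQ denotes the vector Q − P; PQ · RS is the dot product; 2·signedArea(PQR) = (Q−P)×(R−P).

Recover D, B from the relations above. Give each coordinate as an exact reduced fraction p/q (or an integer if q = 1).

1. D_x = -17/4  [2·signedArea(DEC) = -85/2 ∩ DC · AE = 353/4]
2. D_y = 6  [2·signedArea(DEC) = -85/2 ∩ DC · AE = 353/4]
   → D = (-17/4, 6)
3. B_x = -1/2  [B is the midpoint of CA]
4. B_y = 1  [B is the midpoint of CA]
   → B = (-1/2, 1)

B = (-1/2, 1)
D = (-17/4, 6)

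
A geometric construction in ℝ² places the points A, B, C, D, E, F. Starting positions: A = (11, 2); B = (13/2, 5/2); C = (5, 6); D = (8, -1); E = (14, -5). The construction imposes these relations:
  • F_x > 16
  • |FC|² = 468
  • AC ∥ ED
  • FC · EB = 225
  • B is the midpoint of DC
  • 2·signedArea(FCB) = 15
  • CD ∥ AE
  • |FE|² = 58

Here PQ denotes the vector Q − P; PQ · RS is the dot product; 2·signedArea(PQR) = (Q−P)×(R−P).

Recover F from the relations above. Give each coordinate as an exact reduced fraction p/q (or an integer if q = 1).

F = (17, -12)

1. F_x = 17  [2·signedArea(FCB) = 15 ∩ FC · EB = 225]
2. F_y = -12  [2·signedArea(FCB) = 15 ∩ FC · EB = 225]
   → F = (17, -12)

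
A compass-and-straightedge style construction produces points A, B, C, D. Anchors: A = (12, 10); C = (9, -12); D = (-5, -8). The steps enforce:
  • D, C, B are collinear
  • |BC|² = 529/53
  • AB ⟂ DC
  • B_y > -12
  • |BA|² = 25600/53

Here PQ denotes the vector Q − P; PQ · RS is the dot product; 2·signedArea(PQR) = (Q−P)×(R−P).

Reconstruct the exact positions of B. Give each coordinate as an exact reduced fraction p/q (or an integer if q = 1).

B = (316/53, -590/53)

1. B_x = 316/53  [D, C, B are collinear ∩ AB ⟂ DC]
2. B_y = -590/53  [D, C, B are collinear ∩ AB ⟂ DC]
   → B = (316/53, -590/53)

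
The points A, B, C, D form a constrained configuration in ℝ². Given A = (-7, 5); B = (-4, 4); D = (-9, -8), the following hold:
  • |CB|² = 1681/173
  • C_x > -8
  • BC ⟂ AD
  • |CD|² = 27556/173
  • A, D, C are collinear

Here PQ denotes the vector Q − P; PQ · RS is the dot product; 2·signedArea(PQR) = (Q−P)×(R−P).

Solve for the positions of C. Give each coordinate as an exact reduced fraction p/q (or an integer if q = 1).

1. C_x = -1225/173  [A, D, C are collinear ∩ BC ⟂ AD]
2. C_y = 774/173  [A, D, C are collinear ∩ BC ⟂ AD]
   → C = (-1225/173, 774/173)

C = (-1225/173, 774/173)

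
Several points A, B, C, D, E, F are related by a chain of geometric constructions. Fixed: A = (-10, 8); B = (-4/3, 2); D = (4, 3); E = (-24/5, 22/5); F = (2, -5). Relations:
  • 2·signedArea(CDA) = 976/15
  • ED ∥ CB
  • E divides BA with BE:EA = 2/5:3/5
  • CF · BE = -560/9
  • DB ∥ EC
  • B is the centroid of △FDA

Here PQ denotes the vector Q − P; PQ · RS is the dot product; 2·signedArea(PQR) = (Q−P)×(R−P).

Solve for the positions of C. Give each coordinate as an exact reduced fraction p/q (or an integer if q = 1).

C = (-152/15, 17/5)

1. C_x = -152/15  [ED ∥ CB ∩ DB ∥ EC]
2. C_y = 17/5  [ED ∥ CB ∩ DB ∥ EC]
   → C = (-152/15, 17/5)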